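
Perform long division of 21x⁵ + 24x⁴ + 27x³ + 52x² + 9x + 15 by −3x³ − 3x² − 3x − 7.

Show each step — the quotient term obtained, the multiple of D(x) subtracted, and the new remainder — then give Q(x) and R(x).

Step 1: lead(21x⁵ + 24x⁴ + 27x³ + 52x² + 9x + 15) ÷ lead(D) = 21x⁵ ÷ −3x³ = −7x². Subtract (−7x²)·D = 21x⁵ + 21x⁴ + 21x³ + 49x². Remainder: 3x⁴ + 6x³ + 3x² + 9x + 15.
Step 2: lead(3x⁴ + 6x³ + 3x² + 9x + 15) ÷ lead(D) = 3x⁴ ÷ −3x³ = −x. Subtract (−x)·D = 3x⁴ + 3x³ + 3x² + 7x. Remainder: 3x³ + 2x + 15.
Step 3: lead(3x³ + 2x + 15) ÷ lead(D) = 3x³ ÷ −3x³ = −1. Subtract (−1)·D = 3x³ + 3x² + 3x + 7. Remainder: −3x² − x + 8.

Q(x) = −7x² − x − 1; R(x) = −3x² − x + 8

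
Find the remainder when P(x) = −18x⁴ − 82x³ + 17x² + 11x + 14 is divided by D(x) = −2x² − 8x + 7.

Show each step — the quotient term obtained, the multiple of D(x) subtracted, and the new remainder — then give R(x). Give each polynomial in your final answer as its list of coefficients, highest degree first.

Step 1: lead(−18x⁴ − 82x³ + 17x² + 11x + 14) ÷ lead(D) = −18x⁴ ÷ −2x² = 9x². Subtract (9x²)·D = −18x⁴ − 72x³ + 63x². Remainder: −10x³ − 46x² + 11x + 14.
Step 2: lead(−10x³ − 46x² + 11x + 14) ÷ lead(D) = −10x³ ÷ −2x² = 5x. Subtract (5x)·D = −10x³ − 40x² + 35x. Remainder: −6x² − 24x + 14.
Step 3: lead(−6x² − 24x + 14) ÷ lead(D) = −6x² ÷ −2x² = 3. Subtract (3)·D = −6x² − 24x + 21. Remainder: −7.

R = [-7]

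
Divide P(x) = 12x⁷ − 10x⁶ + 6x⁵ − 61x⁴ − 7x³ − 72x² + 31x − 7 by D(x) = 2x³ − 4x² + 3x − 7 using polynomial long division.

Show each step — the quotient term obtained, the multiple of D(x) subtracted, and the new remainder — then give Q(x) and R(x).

Step 1: lead(12x⁷ − 10x⁶ + 6x⁵ − 61x⁴ − 7x³ − 72x² + 31x − 7) ÷ lead(D) = 12x⁷ ÷ 2x³ = 6x⁴. Subtract (6x⁴)·D = 12x⁷ − 24x⁶ + 18x⁵ − 42x⁴. Remainder: 14x⁶ − 12x⁵ − 19x⁴ − 7x³ − 72x² + 31x − 7.
Step 2: lead(14x⁶ − 12x⁵ − 19x⁴ − 7x³ − 72x² + 31x − 7) ÷ lead(D) = 14x⁶ ÷ 2x³ = 7x³. Subtract (7x³)·D = 14x⁶ − 28x⁵ + 21x⁴ − 49x³. Remainder: 16x⁵ − 40x⁴ + 42x³ − 72x² + 31x − 7.
Step 3: lead(16x⁵ − 40x⁴ + 42x³ − 72x² + 31x − 7) ÷ lead(D) = 16x⁵ ÷ 2x³ = 8x². Subtract (8x²)·D = 16x⁵ − 32x⁴ + 24x³ − 56x². Remainder: −8x⁴ + 18x³ − 16x² + 31x − 7.
Step 4: lead(−8x⁴ + 18x³ − 16x² + 31x − 7) ÷ lead(D) = −8x⁴ ÷ 2x³ = −4x. Subtract (−4x)·D = −8x⁴ + 16x³ − 12x² + 28x. Remainder: 2x³ − 4x² + 3x − 7.
Step 5: lead(2x³ − 4x² + 3x − 7) ÷ lead(D) = 2x³ ÷ 2x³ = 1. Subtract (1)·D = 2x³ − 4x² + 3x − 7. Remainder: 0.

Q(x) = 6x⁴ + 7x³ + 8x² − 4x + 1; R(x) = 0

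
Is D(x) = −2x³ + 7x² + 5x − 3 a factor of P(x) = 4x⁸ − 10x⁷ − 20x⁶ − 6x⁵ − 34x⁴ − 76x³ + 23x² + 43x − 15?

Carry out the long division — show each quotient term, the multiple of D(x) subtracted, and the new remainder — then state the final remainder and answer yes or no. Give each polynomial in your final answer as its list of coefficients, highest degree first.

Step 1: lead(4x⁸ − 10x⁷ − 20x⁶ − 6x⁵ − 34x⁴ − 76x³ + 23x² + 43x − 15) ÷ lead(D) = 4x⁸ ÷ −2x³ = −2x⁵. Subtract (−2x⁵)·D = 4x⁸ − 14x⁷ − 10x⁶ + 6x⁵. Remainder: 4x⁷ − 10x⁶ − 12x⁵ − 34x⁴ − 76x³ + 23x² + 43x − 15.
Step 2: lead(4x⁷ − 10x⁶ − 12x⁵ − 34x⁴ − 76x³ + 23x² + 43x − 15) ÷ lead(D) = 4x⁷ ÷ −2x³ = −2x⁴. Subtract (−2x⁴)·D = 4x⁷ − 14x⁶ − 10x⁵ + 6x⁴. Remainder: 4x⁶ − 2x⁵ − 40x⁴ − 76x³ + 23x² + 43x − 15.
Step 3: lead(4x⁶ − 2x⁵ − 40x⁴ − 76x³ + 23x² + 43x − 15) ÷ lead(D) = 4x⁶ ÷ −2x³ = −2x³. Subtract (−2x³)·D = 4x⁶ − 14x⁵ − 10x⁴ + 6x³. Remainder: 12x⁵ − 30x⁴ − 82x³ + 23x² + 43x − 15.
Step 4: lead(12x⁵ − 30x⁴ − 82x³ + 23x² + 43x − 15) ÷ lead(D) = 12x⁵ ÷ −2x³ = −6x². Subtract (−6x²)·D = 12x⁵ − 42x⁴ − 30x³ + 18x². Remainder: 12x⁴ − 52x³ + 5x² + 43x − 15.
Step 5: lead(12x⁴ − 52x³ + 5x² + 43x − 15) ÷ lead(D) = 12x⁴ ÷ −2x³ = −6x. Subtract (−6x)·D = 12x⁴ − 42x³ − 30x² + 18x. Remainder: −10x³ + 35x² + 25x − 15.
Step 6: lead(−10x³ + 35x² + 25x − 15) ÷ lead(D) = −10x³ ÷ −2x³ = 5. Subtract (5)·D = −10x³ + 35x² + 25x − 15. Remainder: 0.

R = [0], so D(x) is a factor of P(x). yes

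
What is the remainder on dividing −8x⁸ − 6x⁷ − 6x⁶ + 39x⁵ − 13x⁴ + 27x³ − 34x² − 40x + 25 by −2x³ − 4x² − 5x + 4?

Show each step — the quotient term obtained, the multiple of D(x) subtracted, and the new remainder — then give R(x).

Step 1: lead(−8x⁸ − 6x⁷ − 6x⁶ + 39x⁵ − 13x⁴ + 27x³ − 34x² − 40x + 25) ÷ lead(D) = −8x⁸ ÷ −2x³ = 4x⁵. Subtract (4x⁵)·D = −8x⁸ − 16x⁷ − 20x⁶ + 16x⁵. Remainder: 10x⁷ + 14x⁶ + 23x⁵ − 13x⁴ + 27x³ − 34x² − 40x + 25.
Step 2: lead(10x⁷ + 14x⁶ + 23x⁵ − 13x⁴ + 27x³ − 34x² − 40x + 25) ÷ lead(D) = 10x⁷ ÷ −2x³ = −5x⁴. Subtract (−5x⁴)·D = 10x⁷ + 20x⁶ + 25x⁵ − 20x⁴. Remainder: −6x⁶ − 2x⁵ + 7x⁴ + 27x³ − 34x² − 40x + 25.
Step 3: lead(−6x⁶ − 2x⁵ + 7x⁴ + 27x³ − 34x² − 40x + 25) ÷ lead(D) = −6x⁶ ÷ −2x³ = 3x³. Subtract (3x³)·D = −6x⁶ − 12x⁵ − 15x⁴ + 12x³. Remainder: 10x⁵ + 22x⁴ + 15x³ − 34x² − 40x + 25.
Step 4: lead(10x⁵ + 22x⁴ + 15x³ − 34x² − 40x + 25) ÷ lead(D) = 10x⁵ ÷ −2x³ = −5x². Subtract (−5x²)·D = 10x⁵ + 20x⁴ + 25x³ − 20x². Remainder: 2x⁴ − 10x³ − 14x² − 40x + 25.
Step 5: lead(2x⁴ − 10x³ − 14x² − 40x + 25) ÷ lead(D) = 2x⁴ ÷ −2x³ = −x. Subtract (−x)·D = 2x⁴ + 4x³ + 5x² − 4x. Remainder: −14x³ − 19x² − 36x + 25.
Step 6: lead(−14x³ − 19x² − 36x + 25) ÷ lead(D) = −14x³ ÷ −2x³ = 7. Subtract (7)·D = −14x³ − 28x² − 35x + 28. Remainder: 9x² − x − 3.

R(x) = 9x² − x − 3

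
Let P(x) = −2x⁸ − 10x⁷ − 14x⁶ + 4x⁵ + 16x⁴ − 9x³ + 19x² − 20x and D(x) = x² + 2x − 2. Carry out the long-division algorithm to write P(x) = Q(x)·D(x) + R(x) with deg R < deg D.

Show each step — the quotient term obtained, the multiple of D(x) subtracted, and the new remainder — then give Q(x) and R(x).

Step 1: lead(−2x⁸ − 10x⁷ − 14x⁶ + 4x⁵ + 16x⁴ − 9x³ + 19x² − 20x) ÷ lead(D) = −2x⁸ ÷ x² = −2x⁶. Subtract (−2x⁶)·D = −2x⁸ − 4x⁷ + 4x⁶. Remainder: −6x⁷ − 18x⁶ + 4x⁵ + 16x⁴ − 9x³ + 19x² − 20x.
Step 2: lead(−6x⁷ − 18x⁶ + 4x⁵ + 16x⁴ − 9x³ + 19x² − 20x) ÷ lead(D) = −6x⁷ ÷ x² = −6x⁵. Subtract (−6x⁵)·D = −6x⁷ − 12x⁶ + 12x⁵. Remainder: −6x⁶ − 8x⁵ + 16x⁴ − 9x³ + 19x² − 20x.
Step 3: lead(−6x⁶ − 8x⁵ + 16x⁴ − 9x³ + 19x² − 20x) ÷ lead(D) = −6x⁶ ÷ x² = −6x⁴. Subtract (−6x⁴)·D = −6x⁶ − 12x⁵ + 12x⁴. Remainder: 4x⁵ + 4x⁴ − 9x³ + 19x² − 20x.
Step 4: lead(4x⁵ + 4x⁴ − 9x³ + 19x² − 20x) ÷ lead(D) = 4x⁵ ÷ x² = 4x³. Subtract (4x³)·D = 4x⁵ + 8x⁴ − 8x³. Remainder: −4x⁴ − x³ + 19x² − 20x.
Step 5: lead(−4x⁴ − x³ + 19x² − 20x) ÷ lead(D) = −4x⁴ ÷ x² = −4x². Subtract (−4x²)·D = −4x⁴ − 8x³ + 8x². Remainder: 7x³ + 11x² − 20x.
Step 6: lead(7x³ + 11x² − 20x) ÷ lead(D) = 7x³ ÷ x² = 7x. Subtract (7x)·D = 7x³ + 14x² − 14x. Remainder: −3x² − 6x.
Step 7: lead(−3x² − 6x) ÷ lead(D) = −3x² ÷ x² = −3. Subtract (−3)·D = −3x² − 6x + 6. Remainder: −6.

Q(x) = −2x⁶ − 6x⁵ − 6x⁴ + 4x³ − 4x² + 7x − 3; R(x) = −6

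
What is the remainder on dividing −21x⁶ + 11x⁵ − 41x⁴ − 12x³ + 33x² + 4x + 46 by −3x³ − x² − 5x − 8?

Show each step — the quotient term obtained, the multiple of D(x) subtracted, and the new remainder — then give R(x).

Step 1: lead(−21x⁶ + 11x⁵ − 41x⁴ − 12x³ + 33x² + 4x + 46) ÷ lead(D) = −21x⁶ ÷ −3x³ = 7x³. Subtract (7x³)·D = −21x⁶ − 7x⁵ − 35x⁴ − 56x³. Remainder: 18x⁵ − 6x⁴ + 44x³ + 33x² + 4x + 46.
Step 2: lead(18x⁵ − 6x⁴ + 44x³ + 33x² + 4x + 46) ÷ lead(D) = 18x⁵ ÷ −3x³ = −6x². Subtract (−6x²)·D = 18x⁵ + 6x⁴ + 30x³ + 48x². Remainder: −12x⁴ + 14x³ − 15x² + 4x + 46.
Step 3: lead(−12x⁴ + 14x³ − 15x² + 4x + 46) ÷ lead(D) = −12x⁴ ÷ −3x³ = 4x. Subtract (4x)·D = −12x⁴ − 4x³ − 20x² − 32x. Remainder: 18x³ + 5x² + 36x + 46.
Step 4: lead(18x³ + 5x² + 36x + 46) ÷ lead(D) = 18x³ ÷ −3x³ = −6. Subtract (−6)·D = 18x³ + 6x² + 30x + 48. Remainder: −x² + 6x − 2.

R(x) = −x² + 6x − 2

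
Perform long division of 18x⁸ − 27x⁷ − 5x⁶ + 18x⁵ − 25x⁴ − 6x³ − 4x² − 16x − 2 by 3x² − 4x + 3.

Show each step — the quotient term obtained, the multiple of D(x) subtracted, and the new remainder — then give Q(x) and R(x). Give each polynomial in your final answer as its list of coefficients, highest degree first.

Step 1: lead(18x⁸ − 27x⁷ − 5x⁶ + 18x⁵ − 25x⁴ − 6x³ − 4x² − 16x − 2) ÷ lead(D) = 18x⁸ ÷ 3x² = 6x⁶. Subtract (6x⁶)·D = 18x⁸ − 24x⁷ + 18x⁶. Remainder: −3x⁷ − 23x⁶ + 18x⁵ − 25x⁴ − 6x³ − 4x² − 16x − 2.
Step 2: lead(−3x⁷ − 23x⁶ + 18x⁵ − 25x⁴ − 6x³ − 4x² − 16x − 2) ÷ lead(D) = −3x⁷ ÷ 3x² = −x⁵. Subtract (−x⁵)·D = −3x⁷ + 4x⁶ − 3x⁵. Remainder: −27x⁶ + 21x⁵ − 25x⁴ − 6x³ − 4x² − 16x − 2.
Step 3: lead(−27x⁶ + 21x⁵ − 25x⁴ − 6x³ − 4x² − 16x − 2) ÷ lead(D) = −27x⁶ ÷ 3x² = −9x⁴. Subtract (−9x⁴)·D = −27x⁶ + 36x⁵ − 27x⁴. Remainder: −15x⁵ + 2x⁴ − 6x³ − 4x² − 16x − 2.
Step 4: lead(−15x⁵ + 2x⁴ − 6x³ − 4x² − 16x − 2) ÷ lead(D) = −15x⁵ ÷ 3x² = −5x³. Subtract (−5x³)·D = −15x⁵ + 20x⁴ − 15x³. Remainder: −18x⁴ + 9x³ − 4x² − 16x − 2.
Step 5: lead(−18x⁴ + 9x³ − 4x² − 16x − 2) ÷ lead(D) = −18x⁴ ÷ 3x² = −6x². Subtract (−6x²)·D = −18x⁴ + 24x³ − 18x². Remainder: −15x³ + 14x² − 16x − 2.
Step 6: lead(−15x³ + 14x² − 16x − 2) ÷ lead(D) = −15x³ ÷ 3x² = −5x. Subtract (−5x)·D = −15x³ + 20x² − 15x. Remainder: −6x² − x − 2.
Step 7: lead(−6x² − x − 2) ÷ lead(D) = −6x² ÷ 3x² = −2. Subtract (−2)·D = −6x² + 8x − 6. Remainder: −9x + 4.

Q = [6, -1, -9, -5, -6, -5, -2]; R = [-9, 4]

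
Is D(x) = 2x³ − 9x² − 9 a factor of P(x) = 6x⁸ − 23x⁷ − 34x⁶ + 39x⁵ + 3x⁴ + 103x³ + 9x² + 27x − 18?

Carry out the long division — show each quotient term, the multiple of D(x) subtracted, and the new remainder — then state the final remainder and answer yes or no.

Step 1: lead(6x⁸ − 23x⁷ − 34x⁶ + 39x⁵ + 3x⁴ + 103x³ + 9x² + 27x − 18) ÷ lead(D) = 6x⁸ ÷ 2x³ = 3x⁵. Subtract (3x⁵)·D = 6x⁸ − 27x⁷ − 27x⁵. Remainder: 4x⁷ − 34x⁶ + 66x⁵ + 3x⁴ + 103x³ + 9x² + 27x − 18.
Step 2: lead(4x⁷ − 34x⁶ + 66x⁵ + 3x⁴ + 103x³ + 9x² + 27x − 18) ÷ lead(D) = 4x⁷ ÷ 2x³ = 2x⁴. Subtract (2x⁴)·D = 4x⁷ − 18x⁶ − 18x⁴. Remainder: −16x⁶ + 66x⁵ + 21x⁴ + 103x³ + 9x² + 27x − 18.
Step 3: lead(−16x⁶ + 66x⁵ + 21x⁴ + 103x³ + 9x² + 27x − 18) ÷ lead(D) = −16x⁶ ÷ 2x³ = −8x³. Subtract (−8x³)·D = −16x⁶ + 72x⁵ + 72x³. Remainder: −6x⁵ + 21x⁴ + 31x³ + 9x² + 27x − 18.
Step 4: lead(−6x⁵ + 21x⁴ + 31x³ + 9x² + 27x − 18) ÷ lead(D) = −6x⁵ ÷ 2x³ = −3x². Subtract (−3x²)·D = −6x⁵ + 27x⁴ + 27x². Remainder: −6x⁴ + 31x³ − 18x² + 27x − 18.
Step 5: lead(−6x⁴ + 31x³ − 18x² + 27x − 18) ÷ lead(D) = −6x⁴ ÷ 2x³ = −3x. Subtract (−3x)·D = −6x⁴ + 27x³ + 27x. Remainder: 4x³ − 18x² − 18.
Step 6: lead(4x³ − 18x² − 18) ÷ lead(D) = 4x³ ÷ 2x³ = 2. Subtract (2)·D = 4x³ − 18x² − 18. Remainder: 0.

R(x) = 0, so D(x) is a factor of P(x). yes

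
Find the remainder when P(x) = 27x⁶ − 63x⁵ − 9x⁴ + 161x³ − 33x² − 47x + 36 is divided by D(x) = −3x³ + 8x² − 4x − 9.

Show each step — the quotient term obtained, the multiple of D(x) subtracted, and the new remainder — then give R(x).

Step 1: lead(27x⁶ − 63x⁵ − 9x⁴ + 161x³ − 33x² − 47x + 36) ÷ lead(D) = 27x⁶ ÷ −3x³ = −9x³. Subtract (−9x³)·D = 27x⁶ − 72x⁵ + 36x⁴ + 81x³. Remainder: 9x⁵ − 45x⁴ + 80x³ − 33x² − 47x + 36.
Step 2: lead(9x⁵ − 45x⁴ + 80x³ − 33x² − 47x + 36) ÷ lead(D) = 9x⁵ ÷ −3x³ = −3x². Subtract (−3x²)·D = 9x⁵ − 24x⁴ + 12x³ + 27x². Remainder: −21x⁴ + 68x³ − 60x² − 47x + 36.
Step 3: lead(−21x⁴ + 68x³ − 60x² − 47x + 36) ÷ lead(D) = −21x⁴ ÷ −3x³ = 7x. Subtract (7x)·D = −21x⁴ + 56x³ − 28x² − 63x. Remainder: 12x³ − 32x² + 16x + 36.
Step 4: lead(12x³ − 32x² + 16x + 36) ÷ lead(D) = 12x³ ÷ −3x³ = −4. Subtract (−4)·D = 12x³ − 32x² + 16x + 36. Remainder: 0.

R(x) = 0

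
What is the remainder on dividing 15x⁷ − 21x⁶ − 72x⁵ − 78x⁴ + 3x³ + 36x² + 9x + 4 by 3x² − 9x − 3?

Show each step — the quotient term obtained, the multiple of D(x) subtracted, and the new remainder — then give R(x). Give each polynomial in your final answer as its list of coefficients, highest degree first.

Step 1: lead(15x⁷ − 21x⁶ − 72x⁵ − 78x⁴ + 3x³ + 36x² + 9x + 4) ÷ lead(D) = 15x⁷ ÷ 3x² = 5x⁵. Subtract (5x⁵)·D = 15x⁷ − 45x⁶ − 15x⁵. Remainder: 24x⁶ − 57x⁵ − 78x⁴ + 3x³ + 36x² + 9x + 4.
Step 2: lead(24x⁶ − 57x⁵ − 78x⁴ + 3x³ + 36x² + 9x + 4) ÷ lead(D) = 24x⁶ ÷ 3x² = 8x⁴. Subtract (8x⁴)·D = 24x⁶ − 72x⁵ − 24x⁴. Remainder: 15x⁵ − 54x⁴ + 3x³ + 36x² + 9x + 4.
Step 3: lead(15x⁵ − 54x⁴ + 3x³ + 36x² + 9x + 4) ÷ lead(D) = 15x⁵ ÷ 3x² = 5x³. Subtract (5x³)·D = 15x⁵ − 45x⁴ − 15x³. Remainder: −9x⁴ + 18x³ + 36x² + 9x + 4.
Step 4: lead(−9x⁴ + 18x³ + 36x² + 9x + 4) ÷ lead(D) = −9x⁴ ÷ 3x² = −3x². Subtract (−3x²)·D = −9x⁴ + 27x³ + 9x². Remainder: −9x³ + 27x² + 9x + 4.
Step 5: lead(−9x³ + 27x² + 9x + 4) ÷ lead(D) = −9x³ ÷ 3x² = −3x. Subtract (−3x)·D = −9x³ + 27x² + 9x. Remainder: 4.

R = [4]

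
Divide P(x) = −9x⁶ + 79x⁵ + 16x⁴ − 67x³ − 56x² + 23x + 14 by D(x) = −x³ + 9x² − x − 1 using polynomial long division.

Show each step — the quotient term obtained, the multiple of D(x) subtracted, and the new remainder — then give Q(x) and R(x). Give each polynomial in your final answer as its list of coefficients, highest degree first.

Q = [9, 2, -7, -7]; R = [2, 9, 7]

Step 1: lead(−9x⁶ + 79x⁵ + 16x⁴ − 67x³ − 56x² + 23x + 14) ÷ lead(D) = −9x⁶ ÷ −x³ = 9x³. Subtract (9x³)·D = −9x⁶ + 81x⁵ − 9x⁴ − 9x³. Remainder: −2x⁵ + 25x⁴ − 58x³ − 56x² + 23x + 14.
Step 2: lead(−2x⁵ + 25x⁴ − 58x³ − 56x² + 23x + 14) ÷ lead(D) = −2x⁵ ÷ −x³ = 2x². Subtract (2x²)·D = −2x⁵ + 18x⁴ − 2x³ − 2x². Remainder: 7x⁴ − 56x³ − 54x² + 23x + 14.
Step 3: lead(7x⁴ − 56x³ − 54x² + 23x + 14) ÷ lead(D) = 7x⁴ ÷ −x³ = −7x. Subtract (−7x)·D = 7x⁴ − 63x³ + 7x² + 7x. Remainder: 7x³ − 61x² + 16x + 14.
Step 4: lead(7x³ − 61x² + 16x + 14) ÷ lead(D) = 7x³ ÷ −x³ = −7. Subtract (−7)·D = 7x³ − 63x² + 7x + 7. Remainder: 2x² + 9x + 7.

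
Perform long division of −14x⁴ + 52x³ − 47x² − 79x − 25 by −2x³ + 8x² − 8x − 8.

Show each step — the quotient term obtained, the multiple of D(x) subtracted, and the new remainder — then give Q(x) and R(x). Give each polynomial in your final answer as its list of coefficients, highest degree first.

Step 1: lead(−14x⁴ + 52x³ − 47x² − 79x − 25) ÷ lead(D) = −14x⁴ ÷ −2x³ = 7x. Subtract (7x)·D = −14x⁴ + 56x³ − 56x² − 56x. Remainder: −4x³ + 9x² − 23x − 25.
Step 2: lead(−4x³ + 9x² − 23x − 25) ÷ lead(D) = −4x³ ÷ −2x³ = 2. Subtract (2)·D = −4x³ + 16x² − 16x − 16. Remainder: −7x² − 7x − 9.

Q = [7, 2]; R = [-7, -7, -9]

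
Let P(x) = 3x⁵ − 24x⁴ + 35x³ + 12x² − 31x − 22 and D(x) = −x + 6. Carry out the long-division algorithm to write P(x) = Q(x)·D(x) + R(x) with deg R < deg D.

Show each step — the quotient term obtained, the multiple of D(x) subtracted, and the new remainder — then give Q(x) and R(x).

Step 1: lead(3x⁵ − 24x⁴ + 35x³ + 12x² − 31x − 22) ÷ lead(D) = 3x⁵ ÷ −x = −3x⁴. Subtract (−3x⁴)·D = 3x⁵ − 18x⁴. Remainder: −6x⁴ + 35x³ + 12x² − 31x − 22.
Step 2: lead(−6x⁴ + 35x³ + 12x² − 31x − 22) ÷ lead(D) = −6x⁴ ÷ −x = 6x³. Subtract (6x³)·D = −6x⁴ + 36x³. Remainder: −x³ + 12x² − 31x − 22.
Step 3: lead(−x³ + 12x² − 31x − 22) ÷ lead(D) = −x³ ÷ −x = x². Subtract (x²)·D = −x³ + 6x². Remainder: 6x² − 31x − 22.
Step 4: lead(6x² − 31x − 22) ÷ lead(D) = 6x² ÷ −x = −6x. Subtract (−6x)·D = 6x² − 36x. Remainder: 5x − 22.
Step 5: lead(5x − 22) ÷ lead(D) = 5x ÷ −x = −5. Subtract (−5)·D = 5x − 30. Remainder: 8.

Q(x) = −3x⁴ + 6x³ + x² − 6x − 5; R(x) = 8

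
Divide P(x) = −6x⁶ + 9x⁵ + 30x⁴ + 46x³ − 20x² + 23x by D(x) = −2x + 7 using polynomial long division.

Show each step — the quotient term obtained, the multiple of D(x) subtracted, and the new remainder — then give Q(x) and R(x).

Q(x) = 3x⁵ + 6x⁴ + 6x³ − 2x² + 3x − 1; R(x) = 7

Step 1: lead(−6x⁶ + 9x⁵ + 30x⁴ + 46x³ − 20x² + 23x) ÷ lead(D) = −6x⁶ ÷ −2x = 3x⁵. Subtract (3x⁵)·D = −6x⁶ + 21x⁵. Remainder: −12x⁵ + 30x⁴ + 46x³ − 20x² + 23x.
Step 2: lead(−12x⁵ + 30x⁴ + 46x³ − 20x² + 23x) ÷ lead(D) = −12x⁵ ÷ −2x = 6x⁴. Subtract (6x⁴)·D = −12x⁵ + 42x⁴. Remainder: −12x⁴ + 46x³ − 20x² + 23x.
Step 3: lead(−12x⁴ + 46x³ − 20x² + 23x) ÷ lead(D) = −12x⁴ ÷ −2x = 6x³. Subtract (6x³)·D = −12x⁴ + 42x³. Remainder: 4x³ − 20x² + 23x.
Step 4: lead(4x³ − 20x² + 23x) ÷ lead(D) = 4x³ ÷ −2x = −2x². Subtract (−2x²)·D = 4x³ − 14x². Remainder: −6x² + 23x.
Step 5: lead(−6x² + 23x) ÷ lead(D) = −6x² ÷ −2x = 3x. Subtract (3x)·D = −6x² + 21x. Remainder: 2x.
Step 6: lead(2x) ÷ lead(D) = 2x ÷ −2x = −1. Subtract (−1)·D = 2x − 7. Remainder: 7.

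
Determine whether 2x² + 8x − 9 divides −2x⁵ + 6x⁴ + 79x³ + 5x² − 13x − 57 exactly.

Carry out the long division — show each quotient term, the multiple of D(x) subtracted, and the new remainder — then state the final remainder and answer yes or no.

R(x) = 2x − 3, so D(x) is not a factor of P(x). no

Step 1: lead(−2x⁵ + 6x⁴ + 79x³ + 5x² − 13x − 57) ÷ lead(D) = −2x⁵ ÷ 2x² = −x³. Subtract (−x³)·D = −2x⁵ − 8x⁴ + 9x³. Remainder: 14x⁴ + 70x³ + 5x² − 13x − 57.
Step 2: lead(14x⁴ + 70x³ + 5x² − 13x − 57) ÷ lead(D) = 14x⁴ ÷ 2x² = 7x². Subtract (7x²)·D = 14x⁴ + 56x³ − 63x². Remainder: 14x³ + 68x² − 13x − 57.
Step 3: lead(14x³ + 68x² − 13x − 57) ÷ lead(D) = 14x³ ÷ 2x² = 7x. Subtract (7x)·D = 14x³ + 56x² − 63x. Remainder: 12x² + 50x − 57.
Step 4: lead(12x² + 50x − 57) ÷ lead(D) = 12x² ÷ 2x² = 6. Subtract (6)·D = 12x² + 48x − 54. Remainder: 2x − 3.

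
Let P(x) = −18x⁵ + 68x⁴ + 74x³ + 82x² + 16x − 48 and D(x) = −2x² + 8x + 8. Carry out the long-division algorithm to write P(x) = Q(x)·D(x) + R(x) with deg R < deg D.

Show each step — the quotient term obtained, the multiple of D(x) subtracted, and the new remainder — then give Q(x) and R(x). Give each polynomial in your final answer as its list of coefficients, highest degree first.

Q = [9, 2, 7, -5]; R = [-8]

Step 1: lead(−18x⁵ + 68x⁴ + 74x³ + 82x² + 16x − 48) ÷ lead(D) = −18x⁵ ÷ −2x² = 9x³. Subtract (9x³)·D = −18x⁵ + 72x⁴ + 72x³. Remainder: −4x⁴ + 2x³ + 82x² + 16x − 48.
Step 2: lead(−4x⁴ + 2x³ + 82x² + 16x − 48) ÷ lead(D) = −4x⁴ ÷ −2x² = 2x². Subtract (2x²)·D = −4x⁴ + 16x³ + 16x². Remainder: −14x³ + 66x² + 16x − 48.
Step 3: lead(−14x³ + 66x² + 16x − 48) ÷ lead(D) = −14x³ ÷ −2x² = 7x. Subtract (7x)·D = −14x³ + 56x² + 56x. Remainder: 10x² − 40x − 48.
Step 4: lead(10x² − 40x − 48) ÷ lead(D) = 10x² ÷ −2x² = −5. Subtract (−5)·D = 10x² − 40x − 40. Remainder: −8.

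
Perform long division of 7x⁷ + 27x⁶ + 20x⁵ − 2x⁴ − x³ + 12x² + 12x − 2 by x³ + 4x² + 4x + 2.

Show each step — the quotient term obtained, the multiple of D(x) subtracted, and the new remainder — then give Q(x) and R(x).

Step 1: lead(7x⁷ + 27x⁶ + 20x⁵ − 2x⁴ − x³ + 12x² + 12x − 2) ÷ lead(D) = 7x⁷ ÷ x³ = 7x⁴. Subtract (7x⁴)·D = 7x⁷ + 28x⁶ + 28x⁵ + 14x⁴. Remainder: −x⁶ − 8x⁵ − 16x⁴ − x³ + 12x² + 12x − 2.
Step 2: lead(−x⁶ − 8x⁵ − 16x⁴ − x³ + 12x² + 12x − 2) ÷ lead(D) = −x⁶ ÷ x³ = −x³. Subtract (−x³)·D = −x⁶ − 4x⁵ − 4x⁴ − 2x³. Remainder: −4x⁵ − 12x⁴ + x³ + 12x² + 12x − 2.
Step 3: lead(−4x⁵ − 12x⁴ + x³ + 12x² + 12x − 2) ÷ lead(D) = −4x⁵ ÷ x³ = −4x². Subtract (−4x²)·D = −4x⁵ − 16x⁴ − 16x³ − 8x². Remainder: 4x⁴ + 17x³ + 20x² + 12x − 2.
Step 4: lead(4x⁴ + 17x³ + 20x² + 12x − 2) ÷ lead(D) = 4x⁴ ÷ x³ = 4x. Subtract (4x)·D = 4x⁴ + 16x³ + 16x² + 8x. Remainder: x³ + 4x² + 4x − 2.
Step 5: lead(x³ + 4x² + 4x − 2) ÷ lead(D) = x³ ÷ x³ = 1. Subtract (1)·D = x³ + 4x² + 4x + 2. Remainder: −4.

Q(x) = 7x⁴ − x³ − 4x² + 4x + 1; R(x) = −4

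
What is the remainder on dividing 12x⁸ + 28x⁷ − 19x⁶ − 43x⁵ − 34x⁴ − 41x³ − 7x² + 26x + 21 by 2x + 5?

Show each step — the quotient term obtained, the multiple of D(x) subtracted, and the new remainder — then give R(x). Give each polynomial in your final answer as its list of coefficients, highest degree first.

Step 1: lead(12x⁸ + 28x⁷ − 19x⁶ − 43x⁵ − 34x⁴ − 41x³ − 7x² + 26x + 21) ÷ lead(D) = 12x⁸ ÷ 2x = 6x⁷. Subtract (6x⁷)·D = 12x⁸ + 30x⁷. Remainder: −2x⁷ − 19x⁶ − 43x⁵ − 34x⁴ − 41x³ − 7x² + 26x + 21.
Step 2: lead(−2x⁷ − 19x⁶ − 43x⁵ − 34x⁴ − 41x³ − 7x² + 26x + 21) ÷ lead(D) = −2x⁷ ÷ 2x = −x⁶. Subtract (−x⁶)·D = −2x⁷ − 5x⁶. Remainder: −14x⁶ − 43x⁵ − 34x⁴ − 41x³ − 7x² + 26x + 21.
Step 3: lead(−14x⁶ − 43x⁵ − 34x⁴ − 41x³ − 7x² + 26x + 21) ÷ lead(D) = −14x⁶ ÷ 2x = −7x⁵. Subtract (−7x⁵)·D = −14x⁶ − 35x⁵. Remainder: −8x⁵ − 34x⁴ − 41x³ − 7x² + 26x + 21.
Step 4: lead(−8x⁵ − 34x⁴ − 41x³ − 7x² + 26x + 21) ÷ lead(D) = −8x⁵ ÷ 2x = −4x⁴. Subtract (−4x⁴)·D = −8x⁵ − 20x⁴. Remainder: −14x⁴ − 41x³ − 7x² + 26x + 21.
Step 5: lead(−14x⁴ − 41x³ − 7x² + 26x + 21) ÷ lead(D) = −14x⁴ ÷ 2x = −7x³. Subtract (−7x³)·D = −14x⁴ − 35x³. Remainder: −6x³ − 7x² + 26x + 21.
Step 6: lead(−6x³ − 7x² + 26x + 21) ÷ lead(D) = −6x³ ÷ 2x = −3x². Subtract (−3x²)·D = −6x³ − 15x². Remainder: 8x² + 26x + 21.
Step 7: lead(8x² + 26x + 21) ÷ lead(D) = 8x² ÷ 2x = 4x. Subtract (4x)·D = 8x² + 20x. Remainder: 6x + 21.
Step 8: lead(6x + 21) ÷ lead(D) = 6x ÷ 2x = 3. Subtract (3)·D = 6x + 15. Remainder: 6.

R = [6]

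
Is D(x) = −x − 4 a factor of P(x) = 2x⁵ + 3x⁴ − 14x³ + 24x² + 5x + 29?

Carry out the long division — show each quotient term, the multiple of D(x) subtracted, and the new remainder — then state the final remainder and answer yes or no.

R(x) = 9, so D(x) is not a factor of P(x). no

Step 1: lead(2x⁵ + 3x⁴ − 14x³ + 24x² + 5x + 29) ÷ lead(D) = 2x⁵ ÷ −x = −2x⁴. Subtract (−2x⁴)·D = 2x⁵ + 8x⁴. Remainder: −5x⁴ − 14x³ + 24x² + 5x + 29.
Step 2: lead(−5x⁴ − 14x³ + 24x² + 5x + 29) ÷ lead(D) = −5x⁴ ÷ −x = 5x³. Subtract (5x³)·D = −5x⁴ − 20x³. Remainder: 6x³ + 24x² + 5x + 29.
Step 3: lead(6x³ + 24x² + 5x + 29) ÷ lead(D) = 6x³ ÷ −x = −6x². Subtract (−6x²)·D = 6x³ + 24x². Remainder: 5x + 29.
Step 4: lead(5x + 29) ÷ lead(D) = 5x ÷ −x = −5. Subtract (−5)·D = 5x + 20. Remainder: 9.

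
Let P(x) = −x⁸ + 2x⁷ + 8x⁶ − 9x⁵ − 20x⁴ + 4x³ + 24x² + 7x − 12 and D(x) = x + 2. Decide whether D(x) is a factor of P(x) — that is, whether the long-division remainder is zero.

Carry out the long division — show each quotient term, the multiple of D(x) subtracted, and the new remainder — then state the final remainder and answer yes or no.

Step 1: lead(−x⁸ + 2x⁷ + 8x⁶ − 9x⁵ − 20x⁴ + 4x³ + 24x² + 7x − 12) ÷ lead(D) = −x⁸ ÷ x = −x⁷. Subtract (−x⁷)·D = −x⁸ − 2x⁷. Remainder: 4x⁷ + 8x⁶ − 9x⁵ − 20x⁴ + 4x³ + 24x² + 7x − 12.
Step 2: lead(4x⁷ + 8x⁶ − 9x⁵ − 20x⁴ + 4x³ + 24x² + 7x − 12) ÷ lead(D) = 4x⁷ ÷ x = 4x⁶. Subtract (4x⁶)·D = 4x⁷ + 8x⁶. Remainder: −9x⁵ − 20x⁴ + 4x³ + 24x² + 7x − 12.
Step 3: lead(−9x⁵ − 20x⁴ + 4x³ + 24x² + 7x − 12) ÷ lead(D) = −9x⁵ ÷ x = −9x⁴. Subtract (−9x⁴)·D = −9x⁵ − 18x⁴. Remainder: −2x⁴ + 4x³ + 24x² + 7x − 12.
Step 4: lead(−2x⁴ + 4x³ + 24x² + 7x − 12) ÷ lead(D) = −2x⁴ ÷ x = −2x³. Subtract (−2x³)·D = −2x⁴ − 4x³. Remainder: 8x³ + 24x² + 7x − 12.
Step 5: lead(8x³ + 24x² + 7x − 12) ÷ lead(D) = 8x³ ÷ x = 8x². Subtract (8x²)·D = 8x³ + 16x². Remainder: 8x² + 7x − 12.
Step 6: lead(8x² + 7x − 12) ÷ lead(D) = 8x² ÷ x = 8x. Subtract (8x)·D = 8x² + 16x. Remainder: −9x − 12.
Step 7: lead(−9x − 12) ÷ lead(D) = −9x ÷ x = −9. Subtract (−9)·D = −9x − 18. Remainder: 6.

R(x) = 6, so D(x) is not a factor of P(x). no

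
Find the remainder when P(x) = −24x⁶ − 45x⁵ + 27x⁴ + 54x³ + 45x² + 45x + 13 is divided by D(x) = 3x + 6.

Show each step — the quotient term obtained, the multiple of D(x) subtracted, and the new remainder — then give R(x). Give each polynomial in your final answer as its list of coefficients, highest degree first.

R = [7]

Step 1: lead(−24x⁶ − 45x⁵ + 27x⁴ + 54x³ + 45x² + 45x + 13) ÷ lead(D) = −24x⁶ ÷ 3x = −8x⁵. Subtract (−8x⁵)·D = −24x⁶ − 48x⁵. Remainder: 3x⁵ + 27x⁴ + 54x³ + 45x² + 45x + 13.
Step 2: lead(3x⁵ + 27x⁴ + 54x³ + 45x² + 45x + 13) ÷ lead(D) = 3x⁵ ÷ 3x = x⁴. Subtract (x⁴)·D = 3x⁵ + 6x⁴. Remainder: 21x⁴ + 54x³ + 45x² + 45x + 13.
Step 3: lead(21x⁴ + 54x³ + 45x² + 45x + 13) ÷ lead(D) = 21x⁴ ÷ 3x = 7x³. Subtract (7x³)·D = 21x⁴ + 42x³. Remainder: 12x³ + 45x² + 45x + 13.
Step 4: lead(12x³ + 45x² + 45x + 13) ÷ lead(D) = 12x³ ÷ 3x = 4x². Subtract (4x²)·D = 12x³ + 24x². Remainder: 21x² + 45x + 13.
Step 5: lead(21x² + 45x + 13) ÷ lead(D) = 21x² ÷ 3x = 7x. Subtract (7x)·D = 21x² + 42x. Remainder: 3x + 13.
Step 6: lead(3x + 13) ÷ lead(D) = 3x ÷ 3x = 1. Subtract (1)·D = 3x + 6. Remainder: 7.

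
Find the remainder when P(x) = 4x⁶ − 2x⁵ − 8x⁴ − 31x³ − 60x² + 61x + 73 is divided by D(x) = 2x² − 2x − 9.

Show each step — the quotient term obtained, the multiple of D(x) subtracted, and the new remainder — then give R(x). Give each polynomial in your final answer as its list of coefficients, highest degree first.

R = [1]

Step 1: lead(4x⁶ − 2x⁵ − 8x⁴ − 31x³ − 60x² + 61x + 73) ÷ lead(D) = 4x⁶ ÷ 2x² = 2x⁴. Subtract (2x⁴)·D = 4x⁶ − 4x⁵ − 18x⁴. Remainder: 2x⁵ + 10x⁴ − 31x³ − 60x² + 61x + 73.
Step 2: lead(2x⁵ + 10x⁴ − 31x³ − 60x² + 61x + 73) ÷ lead(D) = 2x⁵ ÷ 2x² = x³. Subtract (x³)·D = 2x⁵ − 2x⁴ − 9x³. Remainder: 12x⁴ − 22x³ − 60x² + 61x + 73.
Step 3: lead(12x⁴ − 22x³ − 60x² + 61x + 73) ÷ lead(D) = 12x⁴ ÷ 2x² = 6x². Subtract (6x²)·D = 12x⁴ − 12x³ − 54x². Remainder: −10x³ − 6x² + 61x + 73.
Step 4: lead(−10x³ − 6x² + 61x + 73) ÷ lead(D) = −10x³ ÷ 2x² = −5x. Subtract (−5x)·D = −10x³ + 10x² + 45x. Remainder: −16x² + 16x + 73.
Step 5: lead(−16x² + 16x + 73) ÷ lead(D) = −16x² ÷ 2x² = −8. Subtract (−8)·D = −16x² + 16x + 72. Remainder: 1.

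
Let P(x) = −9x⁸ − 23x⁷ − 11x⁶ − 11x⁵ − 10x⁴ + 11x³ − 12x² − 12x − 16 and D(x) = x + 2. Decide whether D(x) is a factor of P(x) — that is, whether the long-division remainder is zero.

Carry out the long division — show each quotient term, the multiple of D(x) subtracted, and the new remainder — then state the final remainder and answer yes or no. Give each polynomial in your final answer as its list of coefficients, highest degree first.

Step 1: lead(−9x⁸ − 23x⁷ − 11x⁶ − 11x⁵ − 10x⁴ + 11x³ − 12x² − 12x − 16) ÷ lead(D) = −9x⁸ ÷ x = −9x⁷. Subtract (−9x⁷)·D = −9x⁸ − 18x⁷. Remainder: −5x⁷ − 11x⁶ − 11x⁵ − 10x⁴ + 11x³ − 12x² − 12x − 16.
Step 2: lead(−5x⁷ − 11x⁶ − 11x⁵ − 10x⁴ + 11x³ − 12x² − 12x − 16) ÷ lead(D) = −5x⁷ ÷ x = −5x⁶. Subtract (−5x⁶)·D = −5x⁷ − 10x⁶. Remainder: −x⁶ − 11x⁵ − 10x⁴ + 11x³ − 12x² − 12x − 16.
Step 3: lead(−x⁶ − 11x⁵ − 10x⁴ + 11x³ − 12x² − 12x − 16) ÷ lead(D) = −x⁶ ÷ x = −x⁵. Subtract (−x⁵)·D = −x⁶ − 2x⁵. Remainder: −9x⁵ − 10x⁴ + 11x³ − 12x² − 12x − 16.
Step 4: lead(−9x⁵ − 10x⁴ + 11x³ − 12x² − 12x − 16) ÷ lead(D) = −9x⁵ ÷ x = −9x⁴. Subtract (−9x⁴)·D = −9x⁵ − 18x⁴. Remainder: 8x⁴ + 11x³ − 12x² − 12x − 16.
Step 5: lead(8x⁴ + 11x³ − 12x² − 12x − 16) ÷ lead(D) = 8x⁴ ÷ x = 8x³. Subtract (8x³)·D = 8x⁴ + 16x³. Remainder: −5x³ − 12x² − 12x − 16.
Step 6: lead(−5x³ − 12x² − 12x − 16) ÷ lead(D) = −5x³ ÷ x = −5x². Subtract (−5x²)·D = −5x³ − 10x². Remainder: −2x² − 12x − 16.
Step 7: lead(−2x² − 12x − 16) ÷ lead(D) = −2x² ÷ x = −2x. Subtract (−2x)·D = −2x² − 4x. Remainder: −8x − 16.
Step 8: lead(−8x − 16) ÷ lead(D) = −8x ÷ x = −8. Subtract (−8)·D = −8x − 16. Remainder: 0.

R = [0], so D(x) is a factor of P(x). yes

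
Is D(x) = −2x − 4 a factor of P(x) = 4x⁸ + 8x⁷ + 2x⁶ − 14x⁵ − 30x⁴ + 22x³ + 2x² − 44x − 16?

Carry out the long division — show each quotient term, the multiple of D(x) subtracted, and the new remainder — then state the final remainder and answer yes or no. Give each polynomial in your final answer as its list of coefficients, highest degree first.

Step 1: lead(4x⁸ + 8x⁷ + 2x⁶ − 14x⁵ − 30x⁴ + 22x³ + 2x² − 44x − 16) ÷ lead(D) = 4x⁸ ÷ −2x = −2x⁷. Subtract (−2x⁷)·D = 4x⁸ + 8x⁷. Remainder: 2x⁶ − 14x⁵ − 30x⁴ + 22x³ + 2x² − 44x − 16.
Step 2: lead(2x⁶ − 14x⁵ − 30x⁴ + 22x³ + 2x² − 44x − 16) ÷ lead(D) = 2x⁶ ÷ −2x = −x⁵. Subtract (−x⁵)·D = 2x⁶ + 4x⁵. Remainder: −18x⁵ − 30x⁴ + 22x³ + 2x² − 44x − 16.
Step 3: lead(−18x⁵ − 30x⁴ + 22x³ + 2x² − 44x − 16) ÷ lead(D) = −18x⁵ ÷ −2x = 9x⁴. Subtract (9x⁴)·D = −18x⁵ − 36x⁴. Remainder: 6x⁴ + 22x³ + 2x² − 44x − 16.
Step 4: lead(6x⁴ + 22x³ + 2x² − 44x − 16) ÷ lead(D) = 6x⁴ ÷ −2x = −3x³. Subtract (−3x³)·D = 6x⁴ + 12x³. Remainder: 10x³ + 2x² − 44x − 16.
Step 5: lead(10x³ + 2x² − 44x − 16) ÷ lead(D) = 10x³ ÷ −2x = −5x². Subtract (−5x²)·D = 10x³ + 20x². Remainder: −18x² − 44x − 16.
Step 6: lead(−18x² − 44x − 16) ÷ lead(D) = −18x² ÷ −2x = 9x. Subtract (9x)·D = −18x² − 36x. Remainder: −8x − 16.
Step 7: lead(−8x − 16) ÷ lead(D) = −8x ÷ −2x = 4. Subtract (4)·D = −8x − 16. Remainder: 0.

R = [0], so D(x) is a factor of P(x). yes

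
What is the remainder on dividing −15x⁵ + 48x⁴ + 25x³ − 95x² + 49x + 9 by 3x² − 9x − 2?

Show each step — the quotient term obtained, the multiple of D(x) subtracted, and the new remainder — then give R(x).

R(x) = 2x − 5

Step 1: lead(−15x⁵ + 48x⁴ + 25x³ − 95x² + 49x + 9) ÷ lead(D) = −15x⁵ ÷ 3x² = −5x³. Subtract (−5x³)·D = −15x⁵ + 45x⁴ + 10x³. Remainder: 3x⁴ + 15x³ − 95x² + 49x + 9.
Step 2: lead(3x⁴ + 15x³ − 95x² + 49x + 9) ÷ lead(D) = 3x⁴ ÷ 3x² = x². Subtract (x²)·D = 3x⁴ − 9x³ − 2x². Remainder: 24x³ − 93x² + 49x + 9.
Step 3: lead(24x³ − 93x² + 49x + 9) ÷ lead(D) = 24x³ ÷ 3x² = 8x. Subtract (8x)·D = 24x³ − 72x² − 16x. Remainder: −21x² + 65x + 9.
Step 4: lead(−21x² + 65x + 9) ÷ lead(D) = −21x² ÷ 3x² = −7. Subtract (−7)·D = −21x² + 63x + 14. Remainder: 2x − 5.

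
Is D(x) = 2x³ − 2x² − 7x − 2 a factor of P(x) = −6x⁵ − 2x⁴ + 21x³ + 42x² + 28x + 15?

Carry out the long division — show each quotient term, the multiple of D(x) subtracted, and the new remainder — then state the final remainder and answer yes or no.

R(x) = −8x + 7, so D(x) is not a factor of P(x). no

Step 1: lead(−6x⁵ − 2x⁴ + 21x³ + 42x² + 28x + 15) ÷ lead(D) = −6x⁵ ÷ 2x³ = −3x². Subtract (−3x²)·D = −6x⁵ + 6x⁴ + 21x³ + 6x². Remainder: −8x⁴ + 36x² + 28x + 15.
Step 2: lead(−8x⁴ + 36x² + 28x + 15) ÷ lead(D) = −8x⁴ ÷ 2x³ = −4x. Subtract (−4x)·D = −8x⁴ + 8x³ + 28x² + 8x. Remainder: −8x³ + 8x² + 20x + 15.
Step 3: lead(−8x³ + 8x² + 20x + 15) ÷ lead(D) = −8x³ ÷ 2x³ = −4. Subtract (−4)·D = −8x³ + 8x² + 28x + 8. Remainder: −8x + 7.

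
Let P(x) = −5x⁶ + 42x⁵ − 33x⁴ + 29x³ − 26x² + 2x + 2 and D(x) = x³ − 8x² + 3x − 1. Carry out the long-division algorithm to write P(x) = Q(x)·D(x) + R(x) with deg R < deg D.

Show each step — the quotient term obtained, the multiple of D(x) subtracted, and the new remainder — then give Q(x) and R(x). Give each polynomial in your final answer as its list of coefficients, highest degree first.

Q = [-5, 2, -2, 2]; R = [-2, -6, 4]

Step 1: lead(−5x⁶ + 42x⁵ − 33x⁴ + 29x³ − 26x² + 2x + 2) ÷ lead(D) = −5x⁶ ÷ x³ = −5x³. Subtract (−5x³)·D = −5x⁶ + 40x⁵ − 15x⁴ + 5x³. Remainder: 2x⁵ − 18x⁴ + 24x³ − 26x² + 2x + 2.
Step 2: lead(2x⁵ − 18x⁴ + 24x³ − 26x² + 2x + 2) ÷ lead(D) = 2x⁵ ÷ x³ = 2x². Subtract (2x²)·D = 2x⁵ − 16x⁴ + 6x³ − 2x². Remainder: −2x⁴ + 18x³ − 24x² + 2x + 2.
Step 3: lead(−2x⁴ + 18x³ − 24x² + 2x + 2) ÷ lead(D) = −2x⁴ ÷ x³ = −2x. Subtract (−2x)·D = −2x⁴ + 16x³ − 6x² + 2x. Remainder: 2x³ − 18x² + 2.
Step 4: lead(2x³ − 18x² + 2) ÷ lead(D) = 2x³ ÷ x³ = 2. Subtract (2)·D = 2x³ − 16x² + 6x − 2. Remainder: −2x² − 6x + 4.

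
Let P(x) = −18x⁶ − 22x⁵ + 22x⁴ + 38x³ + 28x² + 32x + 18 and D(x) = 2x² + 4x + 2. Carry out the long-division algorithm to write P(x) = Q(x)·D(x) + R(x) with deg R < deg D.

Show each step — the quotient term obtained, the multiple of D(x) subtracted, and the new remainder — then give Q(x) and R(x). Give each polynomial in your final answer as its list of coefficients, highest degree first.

Step 1: lead(−18x⁶ − 22x⁵ + 22x⁴ + 38x³ + 28x² + 32x + 18) ÷ lead(D) = −18x⁶ ÷ 2x² = −9x⁴. Subtract (−9x⁴)·D = −18x⁶ − 36x⁵ − 18x⁴. Remainder: 14x⁵ + 40x⁴ + 38x³ + 28x² + 32x + 18.
Step 2: lead(14x⁵ + 40x⁴ + 38x³ + 28x² + 32x + 18) ÷ lead(D) = 14x⁵ ÷ 2x² = 7x³. Subtract (7x³)·D = 14x⁵ + 28x⁴ + 14x³. Remainder: 12x⁴ + 24x³ + 28x² + 32x + 18.
Step 3: lead(12x⁴ + 24x³ + 28x² + 32x + 18) ÷ lead(D) = 12x⁴ ÷ 2x² = 6x². Subtract (6x²)·D = 12x⁴ + 24x³ + 12x². Remainder: 16x² + 32x + 18.
Step 4: lead(16x² + 32x + 18) ÷ lead(D) = 16x² ÷ 2x² = 8. Subtract (8)·D = 16x² + 32x + 16. Remainder: 2.

Q = [-9, 7, 6, 0, 8]; R = [2]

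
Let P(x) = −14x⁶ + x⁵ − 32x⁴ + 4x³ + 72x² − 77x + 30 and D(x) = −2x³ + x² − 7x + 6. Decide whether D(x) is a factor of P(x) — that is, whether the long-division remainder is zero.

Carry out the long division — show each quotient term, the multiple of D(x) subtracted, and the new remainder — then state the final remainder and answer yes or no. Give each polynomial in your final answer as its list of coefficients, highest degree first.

Step 1: lead(−14x⁶ + x⁵ − 32x⁴ + 4x³ + 72x² − 77x + 30) ÷ lead(D) = −14x⁶ ÷ −2x³ = 7x³. Subtract (7x³)·D = −14x⁶ + 7x⁵ − 49x⁴ + 42x³. Remainder: −6x⁵ + 17x⁴ − 38x³ + 72x² − 77x + 30.
Step 2: lead(−6x⁵ + 17x⁴ − 38x³ + 72x² − 77x + 30) ÷ lead(D) = −6x⁵ ÷ −2x³ = 3x². Subtract (3x²)·D = −6x⁵ + 3x⁴ − 21x³ + 18x². Remainder: 14x⁴ − 17x³ + 54x² − 77x + 30.
Step 3: lead(14x⁴ − 17x³ + 54x² − 77x + 30) ÷ lead(D) = 14x⁴ ÷ −2x³ = −7x. Subtract (−7x)·D = 14x⁴ − 7x³ + 49x² − 42x. Remainder: −10x³ + 5x² − 35x + 30.
Step 4: lead(−10x³ + 5x² − 35x + 30) ÷ lead(D) = −10x³ ÷ −2x³ = 5. Subtract (5)·D = −10x³ + 5x² − 35x + 30. Remainder: 0.

R = [0], so D(x) is a factor of P(x). yes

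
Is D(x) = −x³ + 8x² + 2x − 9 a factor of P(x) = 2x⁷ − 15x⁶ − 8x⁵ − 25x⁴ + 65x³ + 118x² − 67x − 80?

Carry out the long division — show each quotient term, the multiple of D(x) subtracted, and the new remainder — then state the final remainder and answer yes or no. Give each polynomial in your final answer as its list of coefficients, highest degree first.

Step 1: lead(2x⁷ − 15x⁶ − 8x⁵ − 25x⁴ + 65x³ + 118x² − 67x − 80) ÷ lead(D) = 2x⁷ ÷ −x³ = −2x⁴. Subtract (−2x⁴)·D = 2x⁷ − 16x⁶ − 4x⁵ + 18x⁴. Remainder: x⁶ − 4x⁵ − 43x⁴ + 65x³ + 118x² − 67x − 80.
Step 2: lead(x⁶ − 4x⁵ − 43x⁴ + 65x³ + 118x² − 67x − 80) ÷ lead(D) = x⁶ ÷ −x³ = −x³. Subtract (−x³)·D = x⁶ − 8x⁵ − 2x⁴ + 9x³. Remainder: 4x⁵ − 41x⁴ + 56x³ + 118x² − 67x − 80.
Step 3: lead(4x⁵ − 41x⁴ + 56x³ + 118x² − 67x − 80) ÷ lead(D) = 4x⁵ ÷ −x³ = −4x². Subtract (−4x²)·D = 4x⁵ − 32x⁴ − 8x³ + 36x². Remainder: −9x⁴ + 64x³ + 82x² − 67x − 80.
Step 4: lead(−9x⁴ + 64x³ + 82x² − 67x − 80) ÷ lead(D) = −9x⁴ ÷ −x³ = 9x. Subtract (9x)·D = −9x⁴ + 72x³ + 18x² − 81x. Remainder: −8x³ + 64x² + 14x − 80.
Step 5: lead(−8x³ + 64x² + 14x − 80) ÷ lead(D) = −8x³ ÷ −x³ = 8. Subtract (8)·D = −8x³ + 64x² + 16x − 72. Remainder: −2x − 8.

R = [-2, -8], so D(x) is not a factor of P(x). no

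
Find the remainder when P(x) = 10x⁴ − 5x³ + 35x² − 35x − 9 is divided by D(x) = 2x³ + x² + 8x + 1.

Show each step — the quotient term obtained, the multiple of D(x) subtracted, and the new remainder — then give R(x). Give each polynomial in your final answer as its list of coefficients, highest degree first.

Step 1: lead(10x⁴ − 5x³ + 35x² − 35x − 9) ÷ lead(D) = 10x⁴ ÷ 2x³ = 5x. Subtract (5x)·D = 10x⁴ + 5x³ + 40x² + 5x. Remainder: −10x³ − 5x² − 40x − 9.
Step 2: lead(−10x³ − 5x² − 40x − 9) ÷ lead(D) = −10x³ ÷ 2x³ = −5. Subtract (−5)·D = −10x³ − 5x² − 40x − 5. Remainder: −4.

R = [-4]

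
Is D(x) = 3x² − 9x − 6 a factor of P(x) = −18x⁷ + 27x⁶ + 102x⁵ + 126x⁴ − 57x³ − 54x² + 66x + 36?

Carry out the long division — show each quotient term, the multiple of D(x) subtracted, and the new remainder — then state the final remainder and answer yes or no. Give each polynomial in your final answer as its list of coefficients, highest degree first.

Step 1: lead(−18x⁷ + 27x⁶ + 102x⁵ + 126x⁴ − 57x³ − 54x² + 66x + 36) ÷ lead(D) = −18x⁷ ÷ 3x² = −6x⁵. Subtract (−6x⁵)·D = −18x⁷ + 54x⁶ + 36x⁵. Remainder: −27x⁶ + 66x⁵ + 126x⁴ − 57x³ − 54x² + 66x + 36.
Step 2: lead(−27x⁶ + 66x⁵ + 126x⁴ − 57x³ − 54x² + 66x + 36) ÷ lead(D) = −27x⁶ ÷ 3x² = −9x⁴. Subtract (−9x⁴)·D = −27x⁶ + 81x⁵ + 54x⁴. Remainder: −15x⁵ + 72x⁴ − 57x³ − 54x² + 66x + 36.
Step 3: lead(−15x⁵ + 72x⁴ − 57x³ − 54x² + 66x + 36) ÷ lead(D) = −15x⁵ ÷ 3x² = −5x³. Subtract (−5x³)·D = −15x⁵ + 45x⁴ + 30x³. Remainder: 27x⁴ − 87x³ − 54x² + 66x + 36.
Step 4: lead(27x⁴ − 87x³ − 54x² + 66x + 36) ÷ lead(D) = 27x⁴ ÷ 3x² = 9x². Subtract (9x²)·D = 27x⁴ − 81x³ − 54x². Remainder: −6x³ + 66x + 36.
Step 5: lead(−6x³ + 66x + 36) ÷ lead(D) = −6x³ ÷ 3x² = −2x. Subtract (−2x)·D = −6x³ + 18x² + 12x. Remainder: −18x² + 54x + 36.
Step 6: lead(−18x² + 54x + 36) ÷ lead(D) = −18x² ÷ 3x² = −6. Subtract (−6)·D = −18x² + 54x + 36. Remainder: 0.

R = [0], so D(x) is a factor of P(x). yes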